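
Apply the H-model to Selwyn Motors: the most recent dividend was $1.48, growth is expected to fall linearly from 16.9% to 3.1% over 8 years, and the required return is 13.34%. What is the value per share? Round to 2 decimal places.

$22.88

H-model: P₀ = D₀[(1+g_L) + H(g_S−g_L)]/(r−g_L), with H = 8/2 = 4.
P₀ = 1.48 × [(1+0.031) + 4×(0.169−0.031)] / (0.1334−0.031)
   = 1.48 × 1.5830 / 0.1024 = 22.8793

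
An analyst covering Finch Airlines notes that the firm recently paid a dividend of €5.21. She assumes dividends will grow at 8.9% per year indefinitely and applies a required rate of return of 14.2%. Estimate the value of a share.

€107.05

Gordon growth model: P₀ = D₁/(r − g). D₁ = 5.21 × (1 + 0.089) = 5.6737.
P₀ = 5.6737 / (0.142 − 0.089) = 5.6737 / 0.053 = 107.0508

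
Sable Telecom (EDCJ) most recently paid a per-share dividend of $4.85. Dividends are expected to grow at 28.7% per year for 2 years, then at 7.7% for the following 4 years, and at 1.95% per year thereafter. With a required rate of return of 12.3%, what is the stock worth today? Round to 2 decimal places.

$87.98

Three-stage DDM. Project D₁…D_6; terminal Gordon value at t=6 with g = 0.0195; discount at r = 0.123.
D_1 = 6.2419
D_2 = 8.0334
D_3 = 8.6520
D_4 = 9.3182
D_5 = 10.0357
D_6 = 10.8084
TV_6 = 11.0192/(0.123−0.0195) = 106.4654
P₀ = Σ Dₜ/(1+r)ᵗ + TV_6/(1+r)^6 = 87.9836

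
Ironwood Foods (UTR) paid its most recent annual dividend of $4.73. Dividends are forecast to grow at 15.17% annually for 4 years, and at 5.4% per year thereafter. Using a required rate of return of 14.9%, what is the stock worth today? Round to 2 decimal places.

$72.00

Two-stage DDM. Project D₁…D_4 at 0.1517, terminal growth 0.054, discount at r = 0.149.
D_1 = 5.4475
D_2 = 6.2739
D_3 = 7.2257
D_4 = 8.3218
Terminal value at t=4: TV = D_5/(r−g) = 8.7712/(0.149−0.054) = 92.3285
P₀ = 5.4475/(1+0.149)^1 + 6.2739/(1+0.149)^2 + 7.2257/(1+0.149)^3 + 8.3218/(1+0.149)^4 + 92.3285/(1+0.149)^4 = 72.0045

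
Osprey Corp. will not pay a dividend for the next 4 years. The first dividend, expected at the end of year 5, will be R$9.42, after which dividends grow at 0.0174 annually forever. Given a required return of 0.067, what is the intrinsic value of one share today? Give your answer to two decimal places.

Deferred-dividend DDM. At t=4 the remaining stream is a growing perpetuity with first payment D_5 = 9.42.
V_4 = D_5/(r−g) = 9.42/(0.067−0.0174) = 189.9194
P₀ = V_4/(1+r)^4 = 189.9194/(1+0.067)^4 = 146.5249

R$146.52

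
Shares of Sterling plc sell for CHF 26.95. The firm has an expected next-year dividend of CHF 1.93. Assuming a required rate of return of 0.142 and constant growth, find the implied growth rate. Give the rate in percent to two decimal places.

7.04%

From P₀ = D₁/(r − g), the implied growth is g = r − D₁/P₀.
g = 0.142 − 1.93/26.95 = 0.142 − 0.07161 = 0.07039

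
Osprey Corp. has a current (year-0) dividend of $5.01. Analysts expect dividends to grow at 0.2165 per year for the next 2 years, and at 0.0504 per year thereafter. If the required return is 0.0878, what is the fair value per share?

$187.84

Two-stage DDM. Project D₁…D_2 at 0.2165, terminal growth 0.0504, discount at r = 0.0878.
D_1 = 6.0947
D_2 = 7.4142
Terminal value at t=2: TV = D_3/(r−g) = 7.7878/(0.0878−0.0504) = 208.2308
P₀ = 6.0947/(1+0.0878)^1 + 7.4142/(1+0.0878)^2 + 208.2308/(1+0.0878)^2 = 187.8417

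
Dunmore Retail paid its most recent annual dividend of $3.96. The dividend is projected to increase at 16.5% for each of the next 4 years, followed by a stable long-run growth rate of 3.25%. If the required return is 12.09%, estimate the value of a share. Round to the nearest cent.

$71.43

Two-stage DDM. Project D₁…D_4 at 0.165, terminal growth 0.0325, discount at r = 0.1209.
D_1 = 4.6134
D_2 = 5.3746
D_3 = 6.2614
D_4 = 7.2946
Terminal value at t=4: TV = D_5/(r−g) = 7.5316/(0.1209−0.0325) = 85.1994
P₀ = 4.6134/(1+0.1209)^1 + 5.3746/(1+0.1209)^2 + 6.2614/(1+0.1209)^3 + 7.2946/(1+0.1209)^4 + 85.1994/(1+0.1209)^4 = 71.4326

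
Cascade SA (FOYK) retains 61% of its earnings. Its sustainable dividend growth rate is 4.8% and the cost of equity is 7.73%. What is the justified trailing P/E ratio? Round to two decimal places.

Payout ratio b = 1 − 0.61 = 0.39.
Justified trailing P/E = b(1+g)/(r−g) = 0.39×(1+0.048)/(0.0773−0.048) = 13.9495

13.95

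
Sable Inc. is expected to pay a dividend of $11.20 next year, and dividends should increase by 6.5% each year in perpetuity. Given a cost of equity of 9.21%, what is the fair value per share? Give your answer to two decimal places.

Gordon growth model: P₀ = D₁/(r − g), with D₁ = 11.20 given directly.
P₀ = 11.2000 / (0.0921 − 0.065) = 11.2000 / 0.0271 = 413.2841

$413.28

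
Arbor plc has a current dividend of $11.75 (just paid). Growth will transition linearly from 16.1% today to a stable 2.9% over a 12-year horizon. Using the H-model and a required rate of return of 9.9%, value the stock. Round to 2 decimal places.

$305.67

H-model: P₀ = D₀[(1+g_L) + H(g_S−g_L)]/(r−g_L), with H = 12/2 = 6.
P₀ = 11.75 × [(1+0.029) + 6×(0.161−0.029)] / (0.099−0.029)
   = 11.75 × 1.8210 / 0.07 = 305.6679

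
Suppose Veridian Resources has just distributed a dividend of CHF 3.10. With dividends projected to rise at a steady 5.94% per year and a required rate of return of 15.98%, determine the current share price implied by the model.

Gordon growth model: P₀ = D₁/(r − g). D₁ = 3.10 × (1 + 0.0594) = 3.2841.
P₀ = 3.2841 / (0.1598 − 0.0594) = 3.2841 / 0.1004 = 32.7106

CHF 32.71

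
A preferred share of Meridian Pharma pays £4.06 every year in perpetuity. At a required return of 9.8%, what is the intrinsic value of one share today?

£41.43

Zero-growth DDM (perpetuity): P₀ = D/r = 4.06 / 0.098 = 41.4286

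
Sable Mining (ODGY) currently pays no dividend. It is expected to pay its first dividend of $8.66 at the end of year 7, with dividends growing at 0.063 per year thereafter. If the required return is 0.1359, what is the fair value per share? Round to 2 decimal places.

Deferred-dividend DDM. At t=6 the remaining stream is a growing perpetuity with first payment D_7 = 8.66.
V_6 = D_7/(r−g) = 8.66/(0.1359−0.063) = 118.7929
P₀ = V_6/(1+r)^6 = 118.7929/(1+0.1359)^6 = 55.3031

$55.30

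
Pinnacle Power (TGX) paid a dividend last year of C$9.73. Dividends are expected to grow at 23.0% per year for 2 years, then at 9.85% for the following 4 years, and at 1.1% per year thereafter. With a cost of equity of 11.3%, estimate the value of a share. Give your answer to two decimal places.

C$180.41

Three-stage DDM. Project D₁…D_6; terminal Gordon value at t=6 with g = 0.011; discount at r = 0.113.
D_1 = 11.9679
D_2 = 14.7205
D_3 = 16.1705
D_4 = 17.7633
D_5 = 19.5130
D_6 = 21.4350
TV_6 = 21.6708/(0.113−0.011) = 212.4586
P₀ = Σ Dₜ/(1+r)ᵗ + TV_6/(1+r)^6 = 180.4050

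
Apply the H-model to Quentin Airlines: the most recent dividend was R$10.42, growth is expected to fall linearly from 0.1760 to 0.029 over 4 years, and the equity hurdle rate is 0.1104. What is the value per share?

R$169.36

H-model: P₀ = D₀[(1+g_L) + H(g_S−g_L)]/(r−g_L), with H = 4/2 = 2.
P₀ = 10.42 × [(1+0.029) + 2×(0.176−0.029)] / (0.1104−0.029)
   = 10.42 × 1.3230 / 0.0814 = 169.3570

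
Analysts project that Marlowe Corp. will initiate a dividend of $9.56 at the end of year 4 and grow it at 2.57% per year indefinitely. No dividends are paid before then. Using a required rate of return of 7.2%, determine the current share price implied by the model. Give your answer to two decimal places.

Deferred-dividend DDM. At t=3 the remaining stream is a growing perpetuity with first payment D_4 = 9.56.
V_3 = D_4/(r−g) = 9.56/(0.072−0.0257) = 206.4795
P₀ = V_3/(1+r)^3 = 206.4795/(1+0.072)^3 = 167.6072

$167.61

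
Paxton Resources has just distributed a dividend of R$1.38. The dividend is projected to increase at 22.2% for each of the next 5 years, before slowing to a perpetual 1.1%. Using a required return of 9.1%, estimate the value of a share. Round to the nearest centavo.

R$40.57

Two-stage DDM. Project D₁…D_5 at 0.222, terminal growth 0.011, discount at r = 0.091.
D_1 = 1.6864
D_2 = 2.0607
D_3 = 2.5182
D_4 = 3.0773
D_5 = 3.7604
Terminal value at t=5: TV = D_6/(r−g) = 3.8018/(0.091−0.011) = 47.5222
P₀ = 1.6864/(1+0.091)^1 + 2.0607/(1+0.091)^2 + 2.5182/(1+0.091)^3 + 3.0773/(1+0.091)^4 + 3.7604/(1+0.091)^5 + 47.5222/(1+0.091)^5 = 40.5659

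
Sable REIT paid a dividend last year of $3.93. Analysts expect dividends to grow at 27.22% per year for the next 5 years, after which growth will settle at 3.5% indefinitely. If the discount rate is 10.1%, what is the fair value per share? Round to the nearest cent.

Two-stage DDM. Project D₁…D_5 at 0.2722, terminal growth 0.035, discount at r = 0.101.
D_1 = 4.9997
D_2 = 6.3607
D_3 = 8.0921
D_4 = 10.2947
D_5 = 13.0969
Terminal value at t=5: TV = D_6/(r−g) = 13.5553/(0.101−0.035) = 205.3837
P₀ = 4.9997/(1+0.101)^1 + 6.3607/(1+0.101)^2 + 8.0921/(1+0.101)^3 + 10.2947/(1+0.101)^4 + 13.0969/(1+0.101)^5 + 205.3837/(1+0.101)^5 = 157.9017

$157.90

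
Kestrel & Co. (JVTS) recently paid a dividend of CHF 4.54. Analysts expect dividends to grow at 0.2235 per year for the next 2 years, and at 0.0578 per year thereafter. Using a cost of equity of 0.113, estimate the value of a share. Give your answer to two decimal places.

CHF 115.61

Two-stage DDM. Project D₁…D_2 at 0.2235, terminal growth 0.0578, discount at r = 0.113.
D_1 = 5.5547
D_2 = 6.7962
Terminal value at t=2: TV = D_3/(r−g) = 7.1890/(0.113−0.0578) = 130.2352
P₀ = 5.5547/(1+0.113)^1 + 6.7962/(1+0.113)^2 + 130.2352/(1+0.113)^2 = 115.6097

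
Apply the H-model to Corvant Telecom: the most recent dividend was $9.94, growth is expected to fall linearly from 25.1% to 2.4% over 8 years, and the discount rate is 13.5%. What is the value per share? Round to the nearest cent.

H-model: P₀ = D₀[(1+g_L) + H(g_S−g_L)]/(r−g_L), with H = 8/2 = 4.
P₀ = 9.94 × [(1+0.024) + 4×(0.251−0.024)] / (0.135−0.024)
   = 9.94 × 1.9320 / 0.111 = 173.0097

$173.01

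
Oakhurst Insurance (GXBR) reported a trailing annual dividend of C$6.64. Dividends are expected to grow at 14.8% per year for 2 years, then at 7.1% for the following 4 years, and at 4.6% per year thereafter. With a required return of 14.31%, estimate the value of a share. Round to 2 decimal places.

Three-stage DDM. Project D₁…D_6; terminal Gordon value at t=6 with g = 0.046; discount at r = 0.1431.
D_1 = 7.6227
D_2 = 8.7509
D_3 = 9.3722
D_4 = 10.0376
D_5 = 10.7503
D_6 = 11.5136
TV_6 = 12.0432/(0.1431−0.046) = 124.0287
P₀ = Σ Dₜ/(1+r)ᵗ + TV_6/(1+r)^6 = 91.7803

C$91.78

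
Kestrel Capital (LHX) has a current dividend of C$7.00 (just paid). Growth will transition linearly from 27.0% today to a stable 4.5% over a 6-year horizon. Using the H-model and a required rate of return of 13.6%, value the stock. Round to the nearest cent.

H-model: P₀ = D₀[(1+g_L) + H(g_S−g_L)]/(r−g_L), with H = 6/2 = 3.
P₀ = 7.00 × [(1+0.045) + 3×(0.27−0.045)] / (0.136−0.045)
   = 7.00 × 1.7200 / 0.091 = 132.3077

C$132.31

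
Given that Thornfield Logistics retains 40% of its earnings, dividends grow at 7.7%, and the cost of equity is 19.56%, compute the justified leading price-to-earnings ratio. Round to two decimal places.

5.06

Payout ratio b = 1 − 0.40 = 0.60.
Justified leading P/E = b/(r−g) = 0.60/(0.1956−0.077) = 5.0590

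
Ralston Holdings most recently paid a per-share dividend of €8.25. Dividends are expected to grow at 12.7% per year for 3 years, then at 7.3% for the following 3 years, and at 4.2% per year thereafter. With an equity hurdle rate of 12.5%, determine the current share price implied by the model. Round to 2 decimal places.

Three-stage DDM. Project D₁…D_6; terminal Gordon value at t=6 with g = 0.042; discount at r = 0.125.
D_1 = 9.2978
D_2 = 10.4786
D_3 = 11.8093
D_4 = 12.6714
D_5 = 13.5964
D_6 = 14.5890
TV_6 = 15.2017/(0.125−0.042) = 183.1532
P₀ = Σ Dₜ/(1+r)ᵗ + TV_6/(1+r)^6 = 137.8342

€137.83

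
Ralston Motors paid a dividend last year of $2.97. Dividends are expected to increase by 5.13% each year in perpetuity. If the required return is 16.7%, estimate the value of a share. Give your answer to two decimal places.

$26.99

Gordon growth model: P₀ = D₁/(r − g). D₁ = 2.97 × (1 + 0.0513) = 3.1224.
P₀ = 3.1224 / (0.167 − 0.0513) = 3.1224 / 0.1157 = 26.9867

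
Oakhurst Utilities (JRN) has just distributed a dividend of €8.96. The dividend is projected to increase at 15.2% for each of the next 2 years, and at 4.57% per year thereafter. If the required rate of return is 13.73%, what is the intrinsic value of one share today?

Two-stage DDM. Project D₁…D_2 at 0.152, terminal growth 0.0457, discount at r = 0.1373.
D_1 = 10.3219
D_2 = 11.8909
Terminal value at t=2: TV = D_3/(r−g) = 12.4343/(0.1373−0.0457) = 135.7452
P₀ = 10.3219/(1+0.1373)^1 + 11.8909/(1+0.1373)^2 + 135.7452/(1+0.1373)^2 = 123.2170

€123.22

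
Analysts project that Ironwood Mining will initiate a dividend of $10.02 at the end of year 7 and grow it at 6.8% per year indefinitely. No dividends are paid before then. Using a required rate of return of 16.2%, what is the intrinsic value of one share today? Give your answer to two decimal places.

$43.30

Deferred-dividend DDM. At t=6 the remaining stream is a growing perpetuity with first payment D_7 = 10.02.
V_6 = D_7/(r−g) = 10.02/(0.162−0.068) = 106.5957
P₀ = V_6/(1+r)^6 = 106.5957/(1+0.162)^6 = 43.3015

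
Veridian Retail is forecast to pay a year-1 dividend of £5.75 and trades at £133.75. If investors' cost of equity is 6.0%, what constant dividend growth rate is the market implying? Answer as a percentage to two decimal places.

From P₀ = D₁/(r − g), the implied growth is g = r − D₁/P₀.
g = 0.06 − 5.75/133.75 = 0.06 − 0.04299 = 0.01701

1.70%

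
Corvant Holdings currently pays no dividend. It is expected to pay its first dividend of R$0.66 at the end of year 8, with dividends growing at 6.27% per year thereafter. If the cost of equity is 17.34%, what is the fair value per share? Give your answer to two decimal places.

Deferred-dividend DDM. At t=7 the remaining stream is a growing perpetuity with first payment D_8 = 0.66.
V_7 = D_8/(r−g) = 0.66/(0.1734−0.0627) = 5.9621
P₀ = V_7/(1+r)^7 = 5.9621/(1+0.1734)^7 = 1.9466

R$1.95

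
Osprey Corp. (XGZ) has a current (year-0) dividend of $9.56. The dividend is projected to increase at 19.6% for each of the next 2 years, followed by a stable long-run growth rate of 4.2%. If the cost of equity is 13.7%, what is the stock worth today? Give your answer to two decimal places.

Two-stage DDM. Project D₁…D_2 at 0.196, terminal growth 0.042, discount at r = 0.137.
D_1 = 11.4338
D_2 = 13.6748
Terminal value at t=2: TV = D_3/(r−g) = 14.2491/(0.137−0.042) = 149.9907
P₀ = 11.4338/(1+0.137)^1 + 13.6748/(1+0.137)^2 + 149.9907/(1+0.137)^2 = 136.6568

$136.66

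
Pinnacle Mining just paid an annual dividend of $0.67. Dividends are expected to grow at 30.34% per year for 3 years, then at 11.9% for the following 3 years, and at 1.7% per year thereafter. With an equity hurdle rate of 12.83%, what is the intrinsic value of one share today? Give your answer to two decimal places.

$14.95

Three-stage DDM. Project D₁…D_6; terminal Gordon value at t=6 with g = 0.017; discount at r = 0.1283.
D_1 = 0.8733
D_2 = 1.1382
D_3 = 1.4836
D_4 = 1.6601
D_5 = 1.8577
D_6 = 2.0787
TV_6 = 2.1141/(0.1283−0.017) = 18.9943
P₀ = Σ Dₜ/(1+r)ᵗ + TV_6/(1+r)^6 = 14.9548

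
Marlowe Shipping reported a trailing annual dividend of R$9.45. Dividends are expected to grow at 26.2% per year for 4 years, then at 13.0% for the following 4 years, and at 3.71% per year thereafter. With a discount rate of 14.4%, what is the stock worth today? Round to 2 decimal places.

R$232.14

Three-stage DDM. Project D₁…D_8; terminal Gordon value at t=8 with g = 0.0371; discount at r = 0.144.
D_1 = 11.9259
D_2 = 15.0505
D_3 = 18.9937
D_4 = 23.9701
D_5 = 27.0862
D_6 = 30.6074
D_7 = 34.5863
D_8 = 39.0826
TV_8 = 40.5325/(0.144−0.0371) = 379.1630
P₀ = Σ Dₜ/(1+r)ᵗ + TV_8/(1+r)^8 = 232.1391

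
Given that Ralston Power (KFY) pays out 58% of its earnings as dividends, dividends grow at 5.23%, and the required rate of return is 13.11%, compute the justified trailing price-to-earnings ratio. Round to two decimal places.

Justified trailing P/E = b(1+g)/(r−g) = 0.58×(1+0.0523)/(0.1311−0.0523) = 7.7454

7.75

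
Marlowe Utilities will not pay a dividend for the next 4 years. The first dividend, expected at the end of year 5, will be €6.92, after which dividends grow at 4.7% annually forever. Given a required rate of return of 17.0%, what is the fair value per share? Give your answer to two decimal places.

Deferred-dividend DDM. At t=4 the remaining stream is a growing perpetuity with first payment D_5 = 6.92.
V_4 = D_5/(r−g) = 6.92/(0.17−0.047) = 56.2602
P₀ = V_4/(1+r)^4 = 56.2602/(1+0.17)^4 = 30.0232

€30.02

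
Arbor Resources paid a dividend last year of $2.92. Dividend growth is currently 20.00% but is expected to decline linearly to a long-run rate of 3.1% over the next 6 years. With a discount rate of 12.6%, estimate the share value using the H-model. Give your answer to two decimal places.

$47.27

H-model: P₀ = D₀[(1+g_L) + H(g_S−g_L)]/(r−g_L), with H = 6/2 = 3.
P₀ = 2.92 × [(1+0.031) + 3×(0.2−0.031)] / (0.126−0.031)
   = 2.92 × 1.5380 / 0.095 = 47.2733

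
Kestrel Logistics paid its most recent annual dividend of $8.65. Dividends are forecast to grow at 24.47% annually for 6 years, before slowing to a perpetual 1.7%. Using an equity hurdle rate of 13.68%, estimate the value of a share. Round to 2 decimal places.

Two-stage DDM. Project D₁…D_6 at 0.2447, terminal growth 0.017, discount at r = 0.1368.
D_1 = 10.7667
D_2 = 13.4013
D_3 = 16.6805
D_4 = 20.7623
D_5 = 25.8428
D_6 = 32.1665
Terminal value at t=6: TV = D_7/(r−g) = 32.7134/(0.1368−0.017) = 273.0665
P₀ = 10.7667/(1+0.1368)^1 + 13.4013/(1+0.1368)^2 + 16.6805/(1+0.1368)^3 + 20.7623/(1+0.1368)^4 + 25.8428/(1+0.1368)^5 + 32.1665/(1+0.1368)^6 + 273.0665/(1+0.1368)^6 = 198.6644

$198.66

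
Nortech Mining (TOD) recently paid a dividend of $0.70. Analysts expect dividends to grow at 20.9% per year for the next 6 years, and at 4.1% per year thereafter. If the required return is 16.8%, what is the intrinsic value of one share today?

$11.80

Two-stage DDM. Project D₁…D_6 at 0.209, terminal growth 0.041, discount at r = 0.168.
D_1 = 0.8463
D_2 = 1.0232
D_3 = 1.2370
D_4 = 1.4956
D_5 = 1.8081
D_6 = 2.1860
Terminal value at t=6: TV = D_7/(r−g) = 2.2757/(0.168−0.041) = 17.9185
P₀ = 0.8463/(1+0.168)^1 + 1.0232/(1+0.168)^2 + 1.2370/(1+0.168)^3 + 1.4956/(1+0.168)^4 + 1.8081/(1+0.168)^5 + 2.1860/(1+0.168)^6 + 17.9185/(1+0.168)^6 = 11.8047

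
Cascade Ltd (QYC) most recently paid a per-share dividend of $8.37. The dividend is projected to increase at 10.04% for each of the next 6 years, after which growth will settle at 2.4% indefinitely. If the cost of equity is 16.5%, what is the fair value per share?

$84.49

Two-stage DDM. Project D₁…D_6 at 0.1004, terminal growth 0.024, discount at r = 0.165.
D_1 = 9.2103
D_2 = 10.1351
D_3 = 11.1526
D_4 = 12.2724
D_5 = 13.5045
D_6 = 14.8603
Terminal value at t=6: TV = D_7/(r−g) = 15.2170/(0.165−0.024) = 107.9220
P₀ = 9.2103/(1+0.165)^1 + 10.1351/(1+0.165)^2 + 11.1526/(1+0.165)^3 + 12.2724/(1+0.165)^4 + 13.5045/(1+0.165)^5 + 14.8603/(1+0.165)^6 + 107.9220/(1+0.165)^6 = 84.4931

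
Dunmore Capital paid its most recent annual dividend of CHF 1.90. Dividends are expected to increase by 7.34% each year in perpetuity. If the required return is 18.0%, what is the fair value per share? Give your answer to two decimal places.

Gordon growth model: P₀ = D₁/(r − g). D₁ = 1.90 × (1 + 0.0734) = 2.0395.
P₀ = 2.0395 / (0.18 − 0.0734) = 2.0395 / 0.1066 = 19.1319

CHF 19.13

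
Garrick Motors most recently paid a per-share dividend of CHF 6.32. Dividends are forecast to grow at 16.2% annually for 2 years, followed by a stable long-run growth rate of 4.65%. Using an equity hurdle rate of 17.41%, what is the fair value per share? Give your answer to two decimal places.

CHF 63.22

Two-stage DDM. Project D₁…D_2 at 0.162, terminal growth 0.0465, discount at r = 0.1741.
D_1 = 7.3438
D_2 = 8.5335
Terminal value at t=2: TV = D_3/(r−g) = 8.9304/(0.1741−0.0465) = 69.9871
P₀ = 7.3438/(1+0.1741)^1 + 8.5335/(1+0.1741)^2 + 69.9871/(1+0.1741)^2 = 63.2153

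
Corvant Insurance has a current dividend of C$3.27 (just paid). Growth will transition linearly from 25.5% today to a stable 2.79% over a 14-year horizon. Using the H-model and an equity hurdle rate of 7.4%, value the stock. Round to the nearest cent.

C$185.67

H-model: P₀ = D₀[(1+g_L) + H(g_S−g_L)]/(r−g_L), with H = 14/2 = 7.
P₀ = 3.27 × [(1+0.0279) + 7×(0.255−0.0279)] / (0.074−0.0279)
   = 3.27 × 2.6176 / 0.0461 = 185.6736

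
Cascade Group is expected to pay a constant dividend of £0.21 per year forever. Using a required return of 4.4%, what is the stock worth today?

£4.77

Zero-growth DDM (perpetuity): P₀ = D/r = 0.21 / 0.044 = 4.7727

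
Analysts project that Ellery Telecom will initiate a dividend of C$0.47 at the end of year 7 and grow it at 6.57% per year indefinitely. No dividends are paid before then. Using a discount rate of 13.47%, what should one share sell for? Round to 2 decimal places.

Deferred-dividend DDM. At t=6 the remaining stream is a growing perpetuity with first payment D_7 = 0.47.
V_6 = D_7/(r−g) = 0.47/(0.1347−0.0657) = 6.8116
P₀ = V_6/(1+r)^6 = 6.8116/(1+0.1347)^6 = 3.1913

C$3.19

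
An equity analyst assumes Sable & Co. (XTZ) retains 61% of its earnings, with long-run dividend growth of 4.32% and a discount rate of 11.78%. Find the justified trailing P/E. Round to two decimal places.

Payout ratio b = 1 − 0.61 = 0.39.
Justified trailing P/E = b(1+g)/(r−g) = 0.39×(1+0.0432)/(0.1178−0.0432) = 5.4537

5.45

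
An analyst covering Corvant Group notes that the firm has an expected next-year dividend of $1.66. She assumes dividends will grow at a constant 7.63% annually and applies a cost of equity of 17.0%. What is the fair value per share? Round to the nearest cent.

Gordon growth model: P₀ = D₁/(r − g), with D₁ = 1.66 given directly.
P₀ = 1.6600 / (0.17 − 0.0763) = 1.6600 / 0.0937 = 17.7161

$17.72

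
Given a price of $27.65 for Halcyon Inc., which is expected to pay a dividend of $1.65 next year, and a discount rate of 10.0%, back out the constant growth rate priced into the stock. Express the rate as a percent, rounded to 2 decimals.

From P₀ = D₁/(r − g), the implied growth is g = r − D₁/P₀.
g = 0.1 − 1.65/27.65 = 0.1 − 0.05967 = 0.04033

4.03%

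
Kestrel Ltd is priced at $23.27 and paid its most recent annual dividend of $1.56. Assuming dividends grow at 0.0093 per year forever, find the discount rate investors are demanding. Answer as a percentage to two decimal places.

Rearranging the constant-growth DDM: r = D₁/P₀ + g.
D₁ = 1.56 × (1 + 0.0093) = 1.5745.
r = 1.5745 / 23.27 + 0.0093 = 0.06766 + 0.0093 = 0.07696

7.70%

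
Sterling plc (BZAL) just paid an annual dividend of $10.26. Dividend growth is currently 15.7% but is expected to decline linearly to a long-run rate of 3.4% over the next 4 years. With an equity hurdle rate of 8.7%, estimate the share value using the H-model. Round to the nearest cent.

H-model: P₀ = D₀[(1+g_L) + H(g_S−g_L)]/(r−g_L), with H = 4/2 = 2.
P₀ = 10.26 × [(1+0.034) + 2×(0.157−0.034)] / (0.087−0.034)
   = 10.26 × 1.2800 / 0.053 = 247.7887

$247.79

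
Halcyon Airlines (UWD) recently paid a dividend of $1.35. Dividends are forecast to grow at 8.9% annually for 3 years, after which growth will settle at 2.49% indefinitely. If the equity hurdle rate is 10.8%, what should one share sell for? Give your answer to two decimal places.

$19.72

Two-stage DDM. Project D₁…D_3 at 0.089, terminal growth 0.0249, discount at r = 0.108.
D_1 = 1.4702
D_2 = 1.6010
D_3 = 1.7435
Terminal value at t=3: TV = D_4/(r−g) = 1.7869/(0.108−0.0249) = 21.5029
P₀ = 1.4702/(1+0.108)^1 + 1.6010/(1+0.108)^2 + 1.7435/(1+0.108)^3 + 21.5029/(1+0.108)^3 = 19.7207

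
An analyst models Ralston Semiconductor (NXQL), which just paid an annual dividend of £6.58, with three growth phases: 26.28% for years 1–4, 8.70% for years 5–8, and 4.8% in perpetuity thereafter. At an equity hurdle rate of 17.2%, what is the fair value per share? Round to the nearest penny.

£116.78

Three-stage DDM. Project D₁…D_8; terminal Gordon value at t=8 with g = 0.048; discount at r = 0.172.
D_1 = 8.3092
D_2 = 10.4929
D_3 = 13.2504
D_4 = 16.7326
D_5 = 18.1884
D_6 = 19.7708
D_7 = 21.4908
D_8 = 23.3605
TV_8 = 24.4818/(0.172−0.048) = 197.4340
P₀ = Σ Dₜ/(1+r)ᵗ + TV_8/(1+r)^8 = 116.7831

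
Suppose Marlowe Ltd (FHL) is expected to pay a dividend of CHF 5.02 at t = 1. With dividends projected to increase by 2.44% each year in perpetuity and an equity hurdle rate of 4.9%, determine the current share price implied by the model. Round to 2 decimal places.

CHF 204.07

Gordon growth model: P₀ = D₁/(r − g), with D₁ = 5.02 given directly.
P₀ = 5.0200 / (0.049 − 0.0244) = 5.0200 / 0.0246 = 204.0650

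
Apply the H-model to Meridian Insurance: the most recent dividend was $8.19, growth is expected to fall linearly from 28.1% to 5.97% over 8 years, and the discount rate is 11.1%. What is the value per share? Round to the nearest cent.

H-model: P₀ = D₀[(1+g_L) + H(g_S−g_L)]/(r−g_L), with H = 8/2 = 4.
P₀ = 8.19 × [(1+0.0597) + 4×(0.281−0.0597)] / (0.111−0.0597)
   = 8.19 × 1.9449 / 0.0513 = 310.5016

$310.50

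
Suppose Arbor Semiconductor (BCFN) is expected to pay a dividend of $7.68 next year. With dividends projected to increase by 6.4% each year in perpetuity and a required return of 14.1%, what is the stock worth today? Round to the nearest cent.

$99.74

Gordon growth model: P₀ = D₁/(r − g), with D₁ = 7.68 given directly.
P₀ = 7.6800 / (0.141 − 0.064) = 7.6800 / 0.077 = 99.7403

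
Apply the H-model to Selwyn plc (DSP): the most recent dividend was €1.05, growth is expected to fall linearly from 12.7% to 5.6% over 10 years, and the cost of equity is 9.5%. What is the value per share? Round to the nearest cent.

H-model: P₀ = D₀[(1+g_L) + H(g_S−g_L)]/(r−g_L), with H = 10/2 = 5.
P₀ = 1.05 × [(1+0.056) + 5×(0.127−0.056)] / (0.095−0.056)
   = 1.05 × 1.4110 / 0.039 = 37.9885

€37.99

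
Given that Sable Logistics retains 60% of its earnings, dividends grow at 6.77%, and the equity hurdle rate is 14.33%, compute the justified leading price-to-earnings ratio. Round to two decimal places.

Payout ratio b = 1 − 0.60 = 0.40.
Justified leading P/E = b/(r−g) = 0.40/(0.1433−0.0677) = 5.2910

5.29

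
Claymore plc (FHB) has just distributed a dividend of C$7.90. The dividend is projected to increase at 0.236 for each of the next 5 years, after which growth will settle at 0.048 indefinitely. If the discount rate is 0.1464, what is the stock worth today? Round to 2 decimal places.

C$172.36

Two-stage DDM. Project D₁…D_5 at 0.236, terminal growth 0.048, discount at r = 0.1464.
D_1 = 9.7644
D_2 = 12.0688
D_3 = 14.9170
D_4 = 18.4375
D_5 = 22.7887
Terminal value at t=5: TV = D_6/(r−g) = 23.8826/(0.1464−0.048) = 242.7089
P₀ = 9.7644/(1+0.1464)^1 + 12.0688/(1+0.1464)^2 + 14.9170/(1+0.1464)^3 + 18.4375/(1+0.1464)^4 + 22.7887/(1+0.1464)^5 + 242.7089/(1+0.1464)^5 = 172.3610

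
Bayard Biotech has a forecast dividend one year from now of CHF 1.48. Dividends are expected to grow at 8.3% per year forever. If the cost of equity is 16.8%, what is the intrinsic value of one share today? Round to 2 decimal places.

CHF 17.41

Gordon growth model: P₀ = D₁/(r − g), with D₁ = 1.48 given directly.
P₀ = 1.4800 / (0.168 − 0.083) = 1.4800 / 0.085 = 17.4118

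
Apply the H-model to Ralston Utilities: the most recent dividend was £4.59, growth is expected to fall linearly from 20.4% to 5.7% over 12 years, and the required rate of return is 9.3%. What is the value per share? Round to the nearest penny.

£247.22

H-model: P₀ = D₀[(1+g_L) + H(g_S−g_L)]/(r−g_L), with H = 12/2 = 6.
P₀ = 4.59 × [(1+0.057) + 6×(0.204−0.057)] / (0.093−0.057)
   = 4.59 × 1.9390 / 0.036 = 247.2225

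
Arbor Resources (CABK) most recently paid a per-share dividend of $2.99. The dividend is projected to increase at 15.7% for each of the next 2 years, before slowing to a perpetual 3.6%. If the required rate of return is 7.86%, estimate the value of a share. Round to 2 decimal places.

Two-stage DDM. Project D₁…D_2 at 0.157, terminal growth 0.036, discount at r = 0.0786.
D_1 = 3.4594
D_2 = 4.0026
Terminal value at t=2: TV = D_3/(r−g) = 4.1467/(0.0786−0.036) = 97.3393
P₀ = 3.4594/(1+0.0786)^1 + 4.0026/(1+0.0786)^2 + 97.3393/(1+0.0786)^2 = 90.3173

$90.32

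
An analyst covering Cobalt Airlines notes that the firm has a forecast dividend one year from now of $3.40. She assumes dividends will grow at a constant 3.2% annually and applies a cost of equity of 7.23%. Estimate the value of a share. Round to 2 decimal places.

$84.37

Gordon growth model: P₀ = D₁/(r − g), with D₁ = 3.40 given directly.
P₀ = 3.4000 / (0.0723 − 0.032) = 3.4000 / 0.0403 = 84.3672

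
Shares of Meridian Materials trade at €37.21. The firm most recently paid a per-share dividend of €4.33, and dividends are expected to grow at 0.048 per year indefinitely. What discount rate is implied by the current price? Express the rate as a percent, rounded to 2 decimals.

17.00%

Rearranging the constant-growth DDM: r = D₁/P₀ + g.
D₁ = 4.33 × (1 + 0.048) = 4.5378.
r = 4.5378 / 37.21 + 0.048 = 0.12195 + 0.048 = 0.16995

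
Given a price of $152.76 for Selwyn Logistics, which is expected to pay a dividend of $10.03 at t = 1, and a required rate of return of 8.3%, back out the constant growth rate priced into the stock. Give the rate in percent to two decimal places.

From P₀ = D₁/(r − g), the implied growth is g = r − D₁/P₀.
g = 0.083 − 10.03/152.76 = 0.083 − 0.06566 = 0.01734

1.73%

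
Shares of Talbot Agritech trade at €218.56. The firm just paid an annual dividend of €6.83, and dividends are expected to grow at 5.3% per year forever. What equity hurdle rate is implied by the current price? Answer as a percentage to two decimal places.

Rearranging the constant-growth DDM: r = D₁/P₀ + g.
D₁ = 6.83 × (1 + 0.053) = 7.1920.
r = 7.1920 / 218.56 + 0.053 = 0.03291 + 0.053 = 0.08591

8.59%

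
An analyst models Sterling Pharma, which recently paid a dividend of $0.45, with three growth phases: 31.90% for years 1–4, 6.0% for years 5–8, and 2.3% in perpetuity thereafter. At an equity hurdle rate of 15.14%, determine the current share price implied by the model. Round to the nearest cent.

Three-stage DDM. Project D₁…D_8; terminal Gordon value at t=8 with g = 0.023; discount at r = 0.1514.
D_1 = 0.5936
D_2 = 0.7829
D_3 = 1.0326
D_4 = 1.3620
D_5 = 1.4438
D_6 = 1.5304
D_7 = 1.6222
D_8 = 1.7196
TV_8 = 1.7591/(0.1514−0.023) = 13.7002
P₀ = Σ Dₜ/(1+r)ᵗ + TV_8/(1+r)^8 = 9.5244

$9.52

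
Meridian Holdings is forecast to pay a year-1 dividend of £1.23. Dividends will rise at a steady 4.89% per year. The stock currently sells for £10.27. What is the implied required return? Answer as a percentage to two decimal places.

Rearranging the constant-growth DDM: r = D₁/P₀ + g.
r = 1.2300 / 10.27 + 0.0489 = 0.11977 + 0.0489 = 0.16867

16.87%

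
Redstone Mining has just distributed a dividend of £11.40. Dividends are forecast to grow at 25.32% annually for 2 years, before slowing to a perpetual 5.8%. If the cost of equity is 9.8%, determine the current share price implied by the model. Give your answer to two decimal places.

Two-stage DDM. Project D₁…D_2 at 0.2532, terminal growth 0.058, discount at r = 0.098.
D_1 = 14.2865
D_2 = 17.9038
Terminal value at t=2: TV = D_3/(r−g) = 18.9422/(0.098−0.058) = 473.5560
P₀ = 14.2865/(1+0.098)^1 + 17.9038/(1+0.098)^2 + 473.5560/(1+0.098)^2 = 420.6575

£420.66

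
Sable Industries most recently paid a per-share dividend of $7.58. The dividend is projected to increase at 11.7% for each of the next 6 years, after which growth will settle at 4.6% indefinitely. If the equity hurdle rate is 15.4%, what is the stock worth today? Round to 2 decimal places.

$101.02

Two-stage DDM. Project D₁…D_6 at 0.117, terminal growth 0.046, discount at r = 0.154.
D_1 = 8.4669
D_2 = 9.4575
D_3 = 10.5640
D_4 = 11.8000
D_5 = 13.1806
D_6 = 14.7227
Terminal value at t=6: TV = D_7/(r−g) = 15.4000/(0.154−0.046) = 142.5923
P₀ = 8.4669/(1+0.154)^1 + 9.4575/(1+0.154)^2 + 10.5640/(1+0.154)^3 + 11.8000/(1+0.154)^4 + 13.1806/(1+0.154)^5 + 14.7227/(1+0.154)^6 + 142.5923/(1+0.154)^6 = 101.0160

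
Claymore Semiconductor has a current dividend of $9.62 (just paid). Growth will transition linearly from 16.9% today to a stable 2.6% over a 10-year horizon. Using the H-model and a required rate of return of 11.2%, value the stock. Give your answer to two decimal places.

H-model: P₀ = D₀[(1+g_L) + H(g_S−g_L)]/(r−g_L), with H = 10/2 = 5.
P₀ = 9.62 × [(1+0.026) + 5×(0.169−0.026)] / (0.112−0.026)
   = 9.62 × 1.7410 / 0.086 = 194.7491

$194.75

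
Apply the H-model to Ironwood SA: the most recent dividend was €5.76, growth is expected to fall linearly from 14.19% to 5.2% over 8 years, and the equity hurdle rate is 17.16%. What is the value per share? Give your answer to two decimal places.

H-model: P₀ = D₀[(1+g_L) + H(g_S−g_L)]/(r−g_L), with H = 8/2 = 4.
P₀ = 5.76 × [(1+0.052) + 4×(0.1419−0.052)] / (0.1716−0.052)
   = 5.76 × 1.4116 / 0.1196 = 67.9834

€67.98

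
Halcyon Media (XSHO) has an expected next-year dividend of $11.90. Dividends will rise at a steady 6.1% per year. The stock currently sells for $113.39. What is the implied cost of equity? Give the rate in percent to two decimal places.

16.59%

Rearranging the constant-growth DDM: r = D₁/P₀ + g.
r = 11.9000 / 113.39 + 0.061 = 0.10495 + 0.061 = 0.16595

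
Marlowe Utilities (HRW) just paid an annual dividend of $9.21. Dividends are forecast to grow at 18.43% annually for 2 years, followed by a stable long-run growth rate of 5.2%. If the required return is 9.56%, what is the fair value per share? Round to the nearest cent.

$280.38

Two-stage DDM. Project D₁…D_2 at 0.1843, terminal growth 0.052, discount at r = 0.0956.
D_1 = 10.9074
D_2 = 12.9176
Terminal value at t=2: TV = D_3/(r−g) = 13.5894/(0.0956−0.052) = 311.6824
P₀ = 10.9074/(1+0.0956)^1 + 12.9176/(1+0.0956)^2 + 311.6824/(1+0.0956)^2 = 280.3792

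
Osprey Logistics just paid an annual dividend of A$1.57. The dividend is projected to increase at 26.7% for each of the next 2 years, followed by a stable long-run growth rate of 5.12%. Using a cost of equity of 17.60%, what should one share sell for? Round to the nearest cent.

A$18.86

Two-stage DDM. Project D₁…D_2 at 0.267, terminal growth 0.0512, discount at r = 0.176.
D_1 = 1.9892
D_2 = 2.5203
Terminal value at t=2: TV = D_3/(r−g) = 2.6493/(0.176−0.0512) = 21.2287
P₀ = 1.9892/(1+0.176)^1 + 2.5203/(1+0.176)^2 + 21.2287/(1+0.176)^2 = 18.8639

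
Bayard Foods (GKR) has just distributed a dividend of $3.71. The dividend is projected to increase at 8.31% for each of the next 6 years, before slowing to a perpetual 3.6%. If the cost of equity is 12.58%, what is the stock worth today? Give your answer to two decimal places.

Two-stage DDM. Project D₁…D_6 at 0.0831, terminal growth 0.036, discount at r = 0.1258.
D_1 = 4.0183
D_2 = 4.3522
D_3 = 4.7139
D_4 = 5.1056
D_5 = 5.5299
D_6 = 5.9894
Terminal value at t=6: TV = D_7/(r−g) = 6.2050/(0.1258−0.036) = 69.0985
P₀ = 4.0183/(1+0.1258)^1 + 4.3522/(1+0.1258)^2 + 4.7139/(1+0.1258)^3 + 5.1056/(1+0.1258)^4 + 5.5299/(1+0.1258)^5 + 5.9894/(1+0.1258)^6 + 69.0985/(1+0.1258)^6 = 53.4240

$53.42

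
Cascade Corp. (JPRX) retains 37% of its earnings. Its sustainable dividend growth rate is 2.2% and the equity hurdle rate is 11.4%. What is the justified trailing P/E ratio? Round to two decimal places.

Payout ratio b = 1 − 0.37 = 0.63.
Justified trailing P/E = b(1+g)/(r−g) = 0.63×(1+0.022)/(0.114−0.022) = 6.9985

7.00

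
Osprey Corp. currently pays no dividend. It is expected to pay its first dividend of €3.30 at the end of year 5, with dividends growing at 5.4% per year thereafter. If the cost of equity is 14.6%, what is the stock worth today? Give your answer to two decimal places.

Deferred-dividend DDM. At t=4 the remaining stream is a growing perpetuity with first payment D_5 = 3.30.
V_4 = D_5/(r−g) = 3.30/(0.146−0.054) = 35.8696
P₀ = V_4/(1+r)^4 = 35.8696/(1+0.146)^4 = 20.7964

€20.80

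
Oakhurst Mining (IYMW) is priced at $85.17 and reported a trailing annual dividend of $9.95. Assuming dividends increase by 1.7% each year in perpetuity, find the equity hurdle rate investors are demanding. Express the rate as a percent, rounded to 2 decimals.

13.58%

Rearranging the constant-growth DDM: r = D₁/P₀ + g.
D₁ = 9.95 × (1 + 0.017) = 10.1191.
r = 10.1191 / 85.17 + 0.017 = 0.11881 + 0.017 = 0.13581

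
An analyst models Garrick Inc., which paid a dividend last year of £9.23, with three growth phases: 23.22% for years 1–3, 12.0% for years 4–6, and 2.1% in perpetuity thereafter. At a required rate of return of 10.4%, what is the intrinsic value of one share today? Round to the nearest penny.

£239.09

Three-stage DDM. Project D₁…D_6; terminal Gordon value at t=6 with g = 0.021; discount at r = 0.104.
D_1 = 11.3732
D_2 = 14.0141
D_3 = 17.2681
D_4 = 19.3403
D_5 = 21.6611
D_6 = 24.2605
TV_6 = 24.7699/(0.104−0.021) = 298.4331
P₀ = Σ Dₜ/(1+r)ᵗ + TV_6/(1+r)^6 = 239.0885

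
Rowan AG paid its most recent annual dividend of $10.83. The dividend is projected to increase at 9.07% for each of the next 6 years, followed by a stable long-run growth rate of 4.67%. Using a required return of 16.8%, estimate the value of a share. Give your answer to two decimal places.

$113.45

Two-stage DDM. Project D₁…D_6 at 0.0907, terminal growth 0.0467, discount at r = 0.168.
D_1 = 11.8123
D_2 = 12.8837
D_3 = 14.0522
D_4 = 15.3267
D_5 = 16.7169
D_6 = 18.2331
Terminal value at t=6: TV = D_7/(r−g) = 19.0846/(0.168−0.0467) = 157.3337
P₀ = 11.8123/(1+0.168)^1 + 12.8837/(1+0.168)^2 + 14.0522/(1+0.168)^3 + 15.3267/(1+0.168)^4 + 16.7169/(1+0.168)^5 + 18.2331/(1+0.168)^6 + 157.3337/(1+0.168)^6 = 113.4506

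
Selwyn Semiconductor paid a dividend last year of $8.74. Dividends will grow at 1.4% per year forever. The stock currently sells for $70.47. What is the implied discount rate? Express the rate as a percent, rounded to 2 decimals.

13.98%

Rearranging the constant-growth DDM: r = D₁/P₀ + g.
D₁ = 8.74 × (1 + 0.014) = 8.8624.
r = 8.8624 / 70.47 + 0.014 = 0.12576 + 0.014 = 0.13976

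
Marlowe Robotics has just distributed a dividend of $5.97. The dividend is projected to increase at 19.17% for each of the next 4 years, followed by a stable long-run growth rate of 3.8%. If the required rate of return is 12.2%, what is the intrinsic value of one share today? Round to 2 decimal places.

$121.71

Two-stage DDM. Project D₁…D_4 at 0.1917, terminal growth 0.038, discount at r = 0.122.
D_1 = 7.1144
D_2 = 8.4783
D_3 = 10.1036
D_4 = 12.0404
Terminal value at t=4: TV = D_5/(r−g) = 12.4980/(0.122−0.038) = 148.7853
P₀ = 7.1144/(1+0.122)^1 + 8.4783/(1+0.122)^2 + 10.1036/(1+0.122)^3 + 12.0404/(1+0.122)^4 + 148.7853/(1+0.122)^4 = 121.7096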